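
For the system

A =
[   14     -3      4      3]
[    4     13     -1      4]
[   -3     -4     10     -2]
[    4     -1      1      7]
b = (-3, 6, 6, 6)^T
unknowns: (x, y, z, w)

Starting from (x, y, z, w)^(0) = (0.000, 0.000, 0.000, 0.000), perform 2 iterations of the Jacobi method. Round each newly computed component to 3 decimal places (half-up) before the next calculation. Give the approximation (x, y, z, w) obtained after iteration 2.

Iteration 1:
  x = (-3 - (-3)·0.000 - (4)·0.000 - (3)·0.000) / (14) = -0.214
  y = (6 - (4)·0.000 - (-1)·0.000 - (4)·0.000) / (13) = 0.462
  z = (6 - (-3)·0.000 - (-4)·0.000 - (-2)·0.000) / (10) = 0.600
  w = (6 - (4)·0.000 - (-1)·0.000 - (1)·0.000) / (7) = 0.857
Iteration 2:
  x = (-3 - (-3)·0.462 - (4)·0.600 - (3)·0.857) / (14) = -0.470
  y = (6 - (4)·-0.214 - (-1)·0.600 - (4)·0.857) / (13) = 0.310
  z = (6 - (-3)·-0.214 - (-4)·0.462 - (-2)·0.857) / (10) = 0.892
  w = (6 - (4)·-0.214 - (-1)·0.462 - (1)·0.600) / (7) = 0.960

(-0.470, 0.310, 0.892, 0.960)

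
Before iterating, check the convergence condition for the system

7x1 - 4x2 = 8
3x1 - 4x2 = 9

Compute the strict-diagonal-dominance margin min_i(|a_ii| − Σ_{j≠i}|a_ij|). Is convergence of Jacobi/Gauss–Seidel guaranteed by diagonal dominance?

1

row 1: |7| − (4) = 3
row 2: |-4| − (3) = 1
minimum over rows = 1 → strictly diagonally dominant (convergence guaranteed)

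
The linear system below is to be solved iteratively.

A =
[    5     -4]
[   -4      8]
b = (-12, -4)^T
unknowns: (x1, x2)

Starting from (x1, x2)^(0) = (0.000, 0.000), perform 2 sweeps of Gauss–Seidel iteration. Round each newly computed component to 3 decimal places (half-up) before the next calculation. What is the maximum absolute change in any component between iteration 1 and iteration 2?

Iteration 1:
  x1 = (-12 - (-4)·0.000) / (5) = -2.400
  x2 = (-4 - (-4)·-2.400) / (8) = -1.700
Iteration 2:
  x1 = (-12 - (-4)·-1.700) / (5) = -3.760
  x2 = (-4 - (-4)·-3.760) / (8) = -2.380
Change: (-1.360, -0.680) → max |·| = 1.360

1.360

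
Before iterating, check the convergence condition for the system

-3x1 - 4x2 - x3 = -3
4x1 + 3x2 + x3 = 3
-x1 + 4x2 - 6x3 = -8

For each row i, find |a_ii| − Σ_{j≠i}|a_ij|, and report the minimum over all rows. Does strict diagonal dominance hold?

-2

row 1: |-3| − (4+1) = -2
row 2: |3| − (4+1) = -2
row 3: |-6| − (1+4) = 1
minimum over rows = -2 → not strictly diagonally dominant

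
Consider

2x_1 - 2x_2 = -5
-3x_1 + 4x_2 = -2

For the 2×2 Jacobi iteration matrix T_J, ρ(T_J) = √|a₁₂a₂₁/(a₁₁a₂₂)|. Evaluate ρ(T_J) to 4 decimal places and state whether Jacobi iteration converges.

a₁₂a₂₁/(a₁₁a₂₂) = (-2)·(-3) / ((2)·(4)) = 0.750000
ρ = √|0.750000| = √0.750000 = 0.8660
ρ < 1, so Jacobi converges

0.8660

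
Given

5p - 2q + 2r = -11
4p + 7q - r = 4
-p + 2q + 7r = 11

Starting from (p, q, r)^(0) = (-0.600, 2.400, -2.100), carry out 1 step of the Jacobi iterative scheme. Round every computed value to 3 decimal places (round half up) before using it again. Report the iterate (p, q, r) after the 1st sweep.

(-0.400, 0.614, 0.800)

Iteration 1:
  p = (-11 - (-2)·2.400 - (2)·-2.100) / (5) = -0.400
  q = (4 - (4)·-0.600 - (-1)·-2.100) / (7) = 0.614
  r = (11 - (-1)·-0.600 - (2)·2.400) / (7) = 0.800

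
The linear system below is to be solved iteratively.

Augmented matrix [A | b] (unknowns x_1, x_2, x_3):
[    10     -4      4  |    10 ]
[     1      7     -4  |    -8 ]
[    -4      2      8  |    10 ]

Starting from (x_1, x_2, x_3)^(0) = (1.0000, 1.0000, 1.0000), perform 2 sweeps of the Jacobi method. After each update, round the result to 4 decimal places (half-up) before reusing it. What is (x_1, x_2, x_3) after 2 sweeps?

Iteration 1:
  x_1 = (10 - (-4)·1.0000 - (4)·1.0000) / (10) = 1.0000
  x_2 = (-8 - (1)·1.0000 - (-4)·1.0000) / (7) = -0.7143
  x_3 = (10 - (-4)·1.0000 - (2)·1.0000) / (8) = 1.5000
Iteration 2:
  x_1 = (10 - (-4)·-0.7143 - (4)·1.5000) / (10) = 0.1143
  x_2 = (-8 - (1)·1.0000 - (-4)·1.5000) / (7) = -0.4286
  x_3 = (10 - (-4)·1.0000 - (2)·-0.7143) / (8) = 1.9286

(0.1143, -0.4286, 1.9286)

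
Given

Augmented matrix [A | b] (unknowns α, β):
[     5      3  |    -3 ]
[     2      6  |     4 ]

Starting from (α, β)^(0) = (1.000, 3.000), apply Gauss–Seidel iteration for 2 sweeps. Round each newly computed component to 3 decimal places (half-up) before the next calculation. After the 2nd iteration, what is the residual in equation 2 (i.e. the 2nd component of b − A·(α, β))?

0.000

Iteration 1:
  α = (-3 - (3)·3.000) / (5) = -2.400
  β = (4 - (2)·-2.400) / (6) = 1.467
Iteration 2:
  α = (-3 - (3)·1.467) / (5) = -1.480
  β = (4 - (2)·-1.480) / (6) = 1.160
Residual b − A·x = (0.920, 0.000)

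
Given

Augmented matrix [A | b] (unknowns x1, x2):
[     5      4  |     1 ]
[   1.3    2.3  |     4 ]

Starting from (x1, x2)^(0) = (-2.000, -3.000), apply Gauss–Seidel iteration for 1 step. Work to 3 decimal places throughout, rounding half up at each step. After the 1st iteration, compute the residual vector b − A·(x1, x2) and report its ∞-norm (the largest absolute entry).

13.080

Iteration 1:
  x1 = (1 - (4)·-3.000) / (5) = 2.600
  x2 = (4 - (1.3)·2.600) / (2.3) = 0.270
Residual b − A·x = (-13.080, -0.001); ∞-norm = 13.080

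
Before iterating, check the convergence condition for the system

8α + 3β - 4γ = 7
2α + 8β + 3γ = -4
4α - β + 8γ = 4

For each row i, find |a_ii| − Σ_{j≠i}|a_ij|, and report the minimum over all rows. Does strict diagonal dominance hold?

1

row 1: |8| − (3+4) = 1
row 2: |8| − (2+3) = 3
row 3: |8| − (4+1) = 3
minimum over rows = 1 → strictly diagonally dominant (convergence guaranteed)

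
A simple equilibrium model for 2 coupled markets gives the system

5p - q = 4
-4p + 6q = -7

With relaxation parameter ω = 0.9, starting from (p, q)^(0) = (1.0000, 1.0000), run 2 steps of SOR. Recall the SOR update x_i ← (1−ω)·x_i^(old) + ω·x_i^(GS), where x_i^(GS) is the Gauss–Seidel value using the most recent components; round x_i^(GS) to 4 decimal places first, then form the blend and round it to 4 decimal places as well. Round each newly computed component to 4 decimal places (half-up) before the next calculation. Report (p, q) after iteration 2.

(0.7570, -0.6308)

Iteration 1:
  p: GS value = (4 - (-1)·1.0000) / (5) = 1.0000;  p ← (1−ω)·1.0000 + ω·1.0000 = 1.0000
  q: GS value = (-7 - (-4)·1.0000) / (6) = -0.5000;  q ← (1−ω)·1.0000 + ω·-0.5000 = -0.3500
Iteration 2:
  p: GS value = (4 - (-1)·-0.3500) / (5) = 0.7300;  p ← (1−ω)·1.0000 + ω·0.7300 = 0.7570
  q: GS value = (-7 - (-4)·0.7570) / (6) = -0.6620;  q ← (1−ω)·-0.3500 + ω·-0.6620 = -0.6308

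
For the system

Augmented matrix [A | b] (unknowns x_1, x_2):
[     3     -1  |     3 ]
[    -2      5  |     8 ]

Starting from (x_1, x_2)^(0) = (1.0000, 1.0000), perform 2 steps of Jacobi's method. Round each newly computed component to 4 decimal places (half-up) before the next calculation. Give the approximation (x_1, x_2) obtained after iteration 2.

(1.6667, 2.1333)

Iteration 1:
  x_1 = (3 - (-1)·1.0000) / (3) = 1.3333
  x_2 = (8 - (-2)·1.0000) / (5) = 2.0000
Iteration 2:
  x_1 = (3 - (-1)·2.0000) / (3) = 1.6667
  x_2 = (8 - (-2)·1.3333) / (5) = 2.1333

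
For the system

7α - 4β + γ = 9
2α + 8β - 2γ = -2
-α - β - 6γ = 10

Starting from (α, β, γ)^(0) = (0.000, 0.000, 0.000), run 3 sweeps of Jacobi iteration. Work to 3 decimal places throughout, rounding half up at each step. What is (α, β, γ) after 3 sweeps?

(0.984, -1.055, -1.732)

Iteration 1:
  α = (9 - (-4)·0.000 - (1)·0.000) / (7) = 1.286
  β = (-2 - (2)·0.000 - (-2)·0.000) / (8) = -0.250
  γ = (10 - (-1)·0.000 - (-1)·0.000) / (-6) = -1.667
Iteration 2:
  α = (9 - (-4)·-0.250 - (1)·-1.667) / (7) = 1.381
  β = (-2 - (2)·1.286 - (-2)·-1.667) / (8) = -0.988
  γ = (10 - (-1)·1.286 - (-1)·-0.250) / (-6) = -1.839
Iteration 3:
  α = (9 - (-4)·-0.988 - (1)·-1.839) / (7) = 0.984
  β = (-2 - (2)·1.381 - (-2)·-1.839) / (8) = -1.055
  γ = (10 - (-1)·1.381 - (-1)·-0.988) / (-6) = -1.732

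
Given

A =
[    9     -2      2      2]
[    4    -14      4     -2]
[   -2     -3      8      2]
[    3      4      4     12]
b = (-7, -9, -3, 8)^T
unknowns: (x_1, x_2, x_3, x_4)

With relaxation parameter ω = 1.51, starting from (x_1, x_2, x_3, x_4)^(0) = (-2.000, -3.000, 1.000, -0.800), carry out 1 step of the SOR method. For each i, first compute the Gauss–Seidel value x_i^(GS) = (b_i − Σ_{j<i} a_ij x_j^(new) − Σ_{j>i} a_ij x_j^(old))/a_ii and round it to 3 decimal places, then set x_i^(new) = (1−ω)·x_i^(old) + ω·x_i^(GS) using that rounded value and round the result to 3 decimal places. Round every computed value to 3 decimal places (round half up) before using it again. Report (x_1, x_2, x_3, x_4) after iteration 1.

Iteration 1:
  x_1: GS value = (-7 - (-2)·-3.000 - (2)·1.000 - (2)·-0.800) / (9) = -1.489;  x_1 ← (1−ω)·-2.000 + ω·-1.489 = -1.228
  x_2: GS value = (-9 - (4)·-1.228 - (4)·1.000 - (-2)·-0.800) / (-14) = 0.692;  x_2 ← (1−ω)·-3.000 + ω·0.692 = 2.575
  x_3: GS value = (-3 - (-2)·-1.228 - (-3)·2.575 - (2)·-0.800) / (8) = 0.484;  x_3 ← (1−ω)·1.000 + ω·0.484 = 0.221
  x_4: GS value = (8 - (3)·-1.228 - (4)·2.575 - (4)·0.221) / (12) = 0.042;  x_4 ← (1−ω)·-0.800 + ω·0.042 = 0.471

(-1.228, 2.575, 0.221, 0.471)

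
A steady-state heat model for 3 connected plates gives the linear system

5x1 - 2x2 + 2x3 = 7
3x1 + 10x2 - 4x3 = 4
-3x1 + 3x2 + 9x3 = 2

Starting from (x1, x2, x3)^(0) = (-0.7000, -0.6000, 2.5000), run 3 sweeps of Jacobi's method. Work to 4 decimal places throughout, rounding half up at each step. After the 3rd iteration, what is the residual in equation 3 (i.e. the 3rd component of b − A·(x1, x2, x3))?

1.2893

Iteration 1:
  x1 = (7 - (-2)·-0.6000 - (2)·2.5000) / (5) = 0.1600
  x2 = (4 - (3)·-0.7000 - (-4)·2.5000) / (10) = 1.6100
  x3 = (2 - (-3)·-0.7000 - (3)·-0.6000) / (9) = 0.1889
Iteration 2:
  x1 = (7 - (-2)·1.6100 - (2)·0.1889) / (5) = 1.9684
  x2 = (4 - (3)·0.1600 - (-4)·0.1889) / (10) = 0.4276
  x3 = (2 - (-3)·0.1600 - (3)·1.6100) / (9) = -0.2611
Iteration 3:
  x1 = (7 - (-2)·0.4276 - (2)·-0.2611) / (5) = 1.6755
  x2 = (4 - (3)·1.9684 - (-4)·-0.2611) / (10) = -0.2950
  x3 = (2 - (-3)·1.9684 - (3)·0.4276) / (9) = 0.7358
Residual b − A·x = (-3.4391, 4.8667, 1.2893)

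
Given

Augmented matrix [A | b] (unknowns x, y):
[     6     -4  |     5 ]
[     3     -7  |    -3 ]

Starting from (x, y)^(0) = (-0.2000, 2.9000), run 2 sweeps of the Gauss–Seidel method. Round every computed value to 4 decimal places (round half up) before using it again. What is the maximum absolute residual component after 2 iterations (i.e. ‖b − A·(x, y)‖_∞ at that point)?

1.4694

Iteration 1:
  x = (5 - (-4)·2.9000) / (6) = 2.7667
  y = (-3 - (3)·2.7667) / (-7) = 1.6143
Iteration 2:
  x = (5 - (-4)·1.6143) / (6) = 1.9095
  y = (-3 - (3)·1.9095) / (-7) = 1.2469
Residual b − A·x = (-1.4694, -0.0002); ∞-norm = 1.4694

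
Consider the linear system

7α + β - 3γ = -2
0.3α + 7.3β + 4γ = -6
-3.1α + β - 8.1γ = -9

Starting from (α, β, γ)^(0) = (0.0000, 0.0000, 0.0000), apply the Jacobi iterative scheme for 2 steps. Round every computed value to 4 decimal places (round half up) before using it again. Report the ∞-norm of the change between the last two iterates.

0.5971

Iteration 1:
  α = (-2 - (1)·0.0000 - (-3)·0.0000) / (7) = -0.2857
  β = (-6 - (0.3)·0.0000 - (4)·0.0000) / (7.3) = -0.8219
  γ = (-9 - (-3.1)·0.0000 - (1)·0.0000) / (-8.1) = 1.1111
Iteration 2:
  α = (-2 - (1)·-0.8219 - (-3)·1.1111) / (7) = 0.3079
  β = (-6 - (0.3)·-0.2857 - (4)·1.1111) / (7.3) = -1.4190
  γ = (-9 - (-3.1)·-0.2857 - (1)·-0.8219) / (-8.1) = 1.1190
Change: (0.5936, -0.5971, 0.0079) → max |·| = 0.5971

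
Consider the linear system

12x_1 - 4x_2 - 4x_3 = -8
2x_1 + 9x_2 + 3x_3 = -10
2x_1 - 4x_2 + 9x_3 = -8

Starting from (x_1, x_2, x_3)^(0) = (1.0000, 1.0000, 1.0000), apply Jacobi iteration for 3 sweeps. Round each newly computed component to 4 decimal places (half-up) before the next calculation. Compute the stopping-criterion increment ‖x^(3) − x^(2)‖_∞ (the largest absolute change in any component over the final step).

0.6666

Iteration 1:
  x_1 = (-8 - (-4)·1.0000 - (-4)·1.0000) / (12) = 0.0000
  x_2 = (-10 - (2)·1.0000 - (3)·1.0000) / (9) = -1.6667
  x_3 = (-8 - (2)·1.0000 - (-4)·1.0000) / (9) = -0.6667
Iteration 2:
  x_1 = (-8 - (-4)·-1.6667 - (-4)·-0.6667) / (12) = -1.4445
  x_2 = (-10 - (2)·0.0000 - (3)·-0.6667) / (9) = -0.8889
  x_3 = (-8 - (2)·0.0000 - (-4)·-1.6667) / (9) = -1.6296
Iteration 3:
  x_1 = (-8 - (-4)·-0.8889 - (-4)·-1.6296) / (12) = -1.5062
  x_2 = (-10 - (2)·-1.4445 - (3)·-1.6296) / (9) = -0.2469
  x_3 = (-8 - (2)·-1.4445 - (-4)·-0.8889) / (9) = -0.9630
Change: (-0.0617, 0.6420, 0.6666) → max |·| = 0.6666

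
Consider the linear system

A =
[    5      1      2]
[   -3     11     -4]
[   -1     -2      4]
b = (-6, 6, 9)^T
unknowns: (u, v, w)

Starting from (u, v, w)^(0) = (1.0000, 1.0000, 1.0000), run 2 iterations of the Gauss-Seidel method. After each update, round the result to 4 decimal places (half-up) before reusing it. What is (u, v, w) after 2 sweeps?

Iteration 1:
  u = (-6 - (1)·1.0000 - (2)·1.0000) / (5) = -1.8000
  v = (6 - (-3)·-1.8000 - (-4)·1.0000) / (11) = 0.4182
  w = (9 - (-1)·-1.8000 - (-2)·0.4182) / (4) = 2.0091
Iteration 2:
  u = (-6 - (1)·0.4182 - (2)·2.0091) / (5) = -2.0873
  v = (6 - (-3)·-2.0873 - (-4)·2.0091) / (11) = 0.7068
  w = (9 - (-1)·-2.0873 - (-2)·0.7068) / (4) = 2.0816

(-2.0873, 0.7068, 2.0816)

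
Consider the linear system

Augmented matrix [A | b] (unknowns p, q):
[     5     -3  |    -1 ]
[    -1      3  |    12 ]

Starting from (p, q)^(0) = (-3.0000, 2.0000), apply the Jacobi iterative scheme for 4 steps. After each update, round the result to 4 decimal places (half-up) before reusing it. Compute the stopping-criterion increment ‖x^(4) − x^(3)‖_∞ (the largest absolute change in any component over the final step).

Iteration 1:
  p = (-1 - (-3)·2.0000) / (5) = 1.0000
  q = (12 - (-1)·-3.0000) / (3) = 3.0000
Iteration 2:
  p = (-1 - (-3)·3.0000) / (5) = 1.6000
  q = (12 - (-1)·1.0000) / (3) = 4.3333
Iteration 3:
  p = (-1 - (-3)·4.3333) / (5) = 2.4000
  q = (12 - (-1)·1.6000) / (3) = 4.5333
Iteration 4:
  p = (-1 - (-3)·4.5333) / (5) = 2.5200
  q = (12 - (-1)·2.4000) / (3) = 4.8000
Change: (0.1200, 0.2667) → max |·| = 0.2667

0.2667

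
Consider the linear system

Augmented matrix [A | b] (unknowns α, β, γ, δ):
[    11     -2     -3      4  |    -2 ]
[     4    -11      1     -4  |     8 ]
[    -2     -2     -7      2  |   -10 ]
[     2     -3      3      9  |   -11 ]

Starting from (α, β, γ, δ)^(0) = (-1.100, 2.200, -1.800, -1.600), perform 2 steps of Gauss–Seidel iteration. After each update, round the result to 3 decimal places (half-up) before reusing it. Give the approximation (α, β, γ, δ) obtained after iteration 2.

Iteration 1:
  α = (-2 - (-2)·2.200 - (-3)·-1.800 - (4)·-1.600) / (11) = 0.309
  β = (8 - (4)·0.309 - (1)·-1.800 - (-4)·-1.600) / (-11) = -0.197
  γ = (-10 - (-2)·0.309 - (-2)·-0.197 - (2)·-1.600) / (-7) = 0.939
  δ = (-11 - (2)·0.309 - (-3)·-0.197 - (3)·0.939) / (9) = -1.670
Iteration 2:
  α = (-2 - (-2)·-0.197 - (-3)·0.939 - (4)·-1.670) / (11) = 0.646
  β = (8 - (4)·0.646 - (1)·0.939 - (-4)·-1.670) / (-11) = 0.200
  γ = (-10 - (-2)·0.646 - (-2)·0.200 - (2)·-1.670) / (-7) = 0.710
  δ = (-11 - (2)·0.646 - (-3)·0.200 - (3)·0.710) / (9) = -1.536

(0.646, 0.200, 0.710, -1.536)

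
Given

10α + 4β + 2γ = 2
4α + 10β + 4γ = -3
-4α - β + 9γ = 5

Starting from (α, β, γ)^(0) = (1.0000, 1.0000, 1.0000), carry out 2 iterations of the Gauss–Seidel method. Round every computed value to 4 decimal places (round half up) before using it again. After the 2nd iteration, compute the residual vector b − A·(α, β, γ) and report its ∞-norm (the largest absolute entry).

1.3250

Iteration 1:
  α = (2 - (4)·1.0000 - (2)·1.0000) / (10) = -0.4000
  β = (-3 - (4)·-0.4000 - (4)·1.0000) / (10) = -0.5400
  γ = (5 - (-4)·-0.4000 - (-1)·-0.5400) / (9) = 0.3178
Iteration 2:
  α = (2 - (4)·-0.5400 - (2)·0.3178) / (10) = 0.3524
  β = (-3 - (4)·0.3524 - (4)·0.3178) / (10) = -0.5681
  γ = (5 - (-4)·0.3524 - (-1)·-0.5681) / (9) = 0.6491
Residual b − A·x = (-0.5498, -1.3250, -0.0004); ∞-norm = 1.3250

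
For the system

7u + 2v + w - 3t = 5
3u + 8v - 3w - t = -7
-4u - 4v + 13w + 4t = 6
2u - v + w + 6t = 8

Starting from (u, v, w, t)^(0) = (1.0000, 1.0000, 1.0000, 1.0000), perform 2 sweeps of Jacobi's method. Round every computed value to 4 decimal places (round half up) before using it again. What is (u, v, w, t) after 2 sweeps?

(1.2473, -0.7294, 0.1429, 0.8420)

Iteration 1:
  u = (5 - (2)·1.0000 - (1)·1.0000 - (-3)·1.0000) / (7) = 0.7143
  v = (-7 - (3)·1.0000 - (-3)·1.0000 - (-1)·1.0000) / (8) = -0.7500
  w = (6 - (-4)·1.0000 - (-4)·1.0000 - (4)·1.0000) / (13) = 0.7692
  t = (8 - (2)·1.0000 - (-1)·1.0000 - (1)·1.0000) / (6) = 1.0000
Iteration 2:
  u = (5 - (2)·-0.7500 - (1)·0.7692 - (-3)·1.0000) / (7) = 1.2473
  v = (-7 - (3)·0.7143 - (-3)·0.7692 - (-1)·1.0000) / (8) = -0.7294
  w = (6 - (-4)·0.7143 - (-4)·-0.7500 - (4)·1.0000) / (13) = 0.1429
  t = (8 - (2)·0.7143 - (-1)·-0.7500 - (1)·0.7692) / (6) = 0.8420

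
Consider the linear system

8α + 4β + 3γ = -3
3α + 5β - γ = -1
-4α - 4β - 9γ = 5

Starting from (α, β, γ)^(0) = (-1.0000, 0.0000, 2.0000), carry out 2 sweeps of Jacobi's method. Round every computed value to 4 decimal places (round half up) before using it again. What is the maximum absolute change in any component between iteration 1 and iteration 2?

Iteration 1:
  α = (-3 - (4)·0.0000 - (3)·2.0000) / (8) = -1.1250
  β = (-1 - (3)·-1.0000 - (-1)·2.0000) / (5) = 0.8000
  γ = (5 - (-4)·-1.0000 - (-4)·0.0000) / (-9) = -0.1111
Iteration 2:
  α = (-3 - (4)·0.8000 - (3)·-0.1111) / (8) = -0.7333
  β = (-1 - (3)·-1.1250 - (-1)·-0.1111) / (5) = 0.4528
  γ = (5 - (-4)·-1.1250 - (-4)·0.8000) / (-9) = -0.4111
Change: (0.3917, -0.3472, -0.3000) → max |·| = 0.3917

0.3917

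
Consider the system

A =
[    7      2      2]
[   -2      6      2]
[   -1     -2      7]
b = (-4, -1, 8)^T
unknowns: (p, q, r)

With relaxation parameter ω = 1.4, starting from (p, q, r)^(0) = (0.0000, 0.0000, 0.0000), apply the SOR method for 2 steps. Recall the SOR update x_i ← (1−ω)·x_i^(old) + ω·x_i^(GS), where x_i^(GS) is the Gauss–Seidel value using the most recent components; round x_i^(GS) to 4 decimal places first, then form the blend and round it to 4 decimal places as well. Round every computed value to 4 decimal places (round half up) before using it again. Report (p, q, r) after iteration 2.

(-0.7163, -0.8838, 0.6242)

Iteration 1:
  p: GS value = (-4 - (2)·0.0000 - (2)·0.0000) / (7) = -0.5714;  p ← (1−ω)·0.0000 + ω·-0.5714 = -0.8000
  q: GS value = (-1 - (-2)·-0.8000 - (2)·0.0000) / (6) = -0.4333;  q ← (1−ω)·0.0000 + ω·-0.4333 = -0.6066
  r: GS value = (8 - (-1)·-0.8000 - (-2)·-0.6066) / (7) = 0.8553;  r ← (1−ω)·0.0000 + ω·0.8553 = 1.1974
Iteration 2:
  p: GS value = (-4 - (2)·-0.6066 - (2)·1.1974) / (7) = -0.7402;  p ← (1−ω)·-0.8000 + ω·-0.7402 = -0.7163
  q: GS value = (-1 - (-2)·-0.7163 - (2)·1.1974) / (6) = -0.8046;  q ← (1−ω)·-0.6066 + ω·-0.8046 = -0.8838
  r: GS value = (8 - (-1)·-0.7163 - (-2)·-0.8838) / (7) = 0.7880;  r ← (1−ω)·1.1974 + ω·0.7880 = 0.6242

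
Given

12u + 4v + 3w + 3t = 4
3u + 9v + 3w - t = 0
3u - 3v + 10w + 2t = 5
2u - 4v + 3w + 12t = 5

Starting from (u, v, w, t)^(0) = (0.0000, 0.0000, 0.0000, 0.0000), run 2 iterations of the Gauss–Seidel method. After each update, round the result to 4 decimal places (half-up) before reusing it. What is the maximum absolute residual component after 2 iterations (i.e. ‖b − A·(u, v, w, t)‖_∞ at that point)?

0.3056

Iteration 1:
  u = (4 - (4)·0.0000 - (3)·0.0000 - (3)·0.0000) / (12) = 0.3333
  v = (0 - (3)·0.3333 - (3)·0.0000 - (-1)·0.0000) / (9) = -0.1111
  w = (5 - (3)·0.3333 - (-3)·-0.1111 - (2)·0.0000) / (10) = 0.3667
  t = (5 - (2)·0.3333 - (-4)·-0.1111 - (3)·0.3667) / (12) = 0.2324
Iteration 2:
  u = (4 - (4)·-0.1111 - (3)·0.3667 - (3)·0.2324) / (12) = 0.2206
  v = (0 - (3)·0.2206 - (3)·0.3667 - (-1)·0.2324) / (9) = -0.1699
  w = (5 - (3)·0.2206 - (-3)·-0.1699 - (2)·0.2324) / (10) = 0.3364
  t = (5 - (2)·0.2206 - (-4)·-0.1699 - (3)·0.3364) / (12) = 0.2392
Residual b − A·x = (0.3056, 0.0973, -0.0139, -0.0004); ∞-norm = 0.3056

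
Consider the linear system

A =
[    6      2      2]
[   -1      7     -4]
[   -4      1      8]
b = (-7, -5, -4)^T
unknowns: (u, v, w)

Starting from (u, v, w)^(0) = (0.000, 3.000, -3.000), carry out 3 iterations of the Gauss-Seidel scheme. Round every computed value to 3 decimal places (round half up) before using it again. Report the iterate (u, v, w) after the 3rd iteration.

Iteration 1:
  u = (-7 - (2)·3.000 - (2)·-3.000) / (6) = -1.167
  v = (-5 - (-1)·-1.167 - (-4)·-3.000) / (7) = -2.595
  w = (-4 - (-4)·-1.167 - (1)·-2.595) / (8) = -0.759
Iteration 2:
  u = (-7 - (2)·-2.595 - (2)·-0.759) / (6) = -0.049
  v = (-5 - (-1)·-0.049 - (-4)·-0.759) / (7) = -1.155
  w = (-4 - (-4)·-0.049 - (1)·-1.155) / (8) = -0.380
Iteration 3:
  u = (-7 - (2)·-1.155 - (2)·-0.380) / (6) = -0.655
  v = (-5 - (-1)·-0.655 - (-4)·-0.380) / (7) = -1.025
  w = (-4 - (-4)·-0.655 - (1)·-1.025) / (8) = -0.699

(-0.655, -1.025, -0.699)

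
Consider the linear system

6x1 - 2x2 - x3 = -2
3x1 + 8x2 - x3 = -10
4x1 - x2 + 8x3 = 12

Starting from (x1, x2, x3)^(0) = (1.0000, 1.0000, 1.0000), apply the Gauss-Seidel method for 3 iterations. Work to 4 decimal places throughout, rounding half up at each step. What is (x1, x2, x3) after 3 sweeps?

(-0.3580, -0.9099, 1.5653)

Iteration 1:
  x1 = (-2 - (-2)·1.0000 - (-1)·1.0000) / (6) = 0.1667
  x2 = (-10 - (3)·0.1667 - (-1)·1.0000) / (8) = -1.1875
  x3 = (12 - (4)·0.1667 - (-1)·-1.1875) / (8) = 1.2682
Iteration 2:
  x1 = (-2 - (-2)·-1.1875 - (-1)·1.2682) / (6) = -0.5178
  x2 = (-10 - (3)·-0.5178 - (-1)·1.2682) / (8) = -0.8973
  x3 = (12 - (4)·-0.5178 - (-1)·-0.8973) / (8) = 1.6467
Iteration 3:
  x1 = (-2 - (-2)·-0.8973 - (-1)·1.6467) / (6) = -0.3580
  x2 = (-10 - (3)·-0.3580 - (-1)·1.6467) / (8) = -0.9099
  x3 = (12 - (4)·-0.3580 - (-1)·-0.9099) / (8) = 1.5653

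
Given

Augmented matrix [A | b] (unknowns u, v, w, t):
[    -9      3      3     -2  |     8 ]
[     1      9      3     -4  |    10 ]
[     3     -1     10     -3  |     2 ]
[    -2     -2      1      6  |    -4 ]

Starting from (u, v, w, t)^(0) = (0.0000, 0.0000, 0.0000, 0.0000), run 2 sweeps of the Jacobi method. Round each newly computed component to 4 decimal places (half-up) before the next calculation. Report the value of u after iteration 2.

Iteration 1:
  u = (8 - (3)·0.0000 - (3)·0.0000 - (-2)·0.0000) / (-9) = -0.8889
  v = (10 - (1)·0.0000 - (3)·0.0000 - (-4)·0.0000) / (9) = 1.1111
  w = (2 - (3)·0.0000 - (-1)·0.0000 - (-3)·0.0000) / (10) = 0.2000
  t = (-4 - (-2)·0.0000 - (-2)·0.0000 - (1)·0.0000) / (6) = -0.6667
Iteration 2:
  u = (8 - (3)·1.1111 - (3)·0.2000 - (-2)·-0.6667) / (-9) = -0.3037
  v = (10 - (1)·-0.8889 - (3)·0.2000 - (-4)·-0.6667) / (9) = 0.8469
  w = (2 - (3)·-0.8889 - (-1)·1.1111 - (-3)·-0.6667) / (10) = 0.3778
  t = (-4 - (-2)·-0.8889 - (-2)·1.1111 - (1)·0.2000) / (6) = -0.6259

-0.3037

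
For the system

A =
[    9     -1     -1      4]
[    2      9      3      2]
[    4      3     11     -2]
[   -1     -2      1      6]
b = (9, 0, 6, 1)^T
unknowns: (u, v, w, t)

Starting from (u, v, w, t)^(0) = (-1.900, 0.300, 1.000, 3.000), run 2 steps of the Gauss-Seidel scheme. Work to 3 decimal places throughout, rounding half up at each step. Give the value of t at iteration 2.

Iteration 1:
  u = (9 - (-1)·0.300 - (-1)·1.000 - (4)·3.000) / (9) = -0.189
  v = (0 - (2)·-0.189 - (3)·1.000 - (2)·3.000) / (9) = -0.958
  w = (6 - (4)·-0.189 - (3)·-0.958 - (-2)·3.000) / (11) = 1.421
  t = (1 - (-1)·-0.189 - (-2)·-0.958 - (1)·1.421) / (6) = -0.421
Iteration 2:
  u = (9 - (-1)·-0.958 - (-1)·1.421 - (4)·-0.421) / (9) = 1.239
  v = (0 - (2)·1.239 - (3)·1.421 - (2)·-0.421) / (9) = -0.655
  w = (6 - (4)·1.239 - (3)·-0.655 - (-2)·-0.421) / (11) = 0.197
  t = (1 - (-1)·1.239 - (-2)·-0.655 - (1)·0.197) / (6) = 0.122

0.122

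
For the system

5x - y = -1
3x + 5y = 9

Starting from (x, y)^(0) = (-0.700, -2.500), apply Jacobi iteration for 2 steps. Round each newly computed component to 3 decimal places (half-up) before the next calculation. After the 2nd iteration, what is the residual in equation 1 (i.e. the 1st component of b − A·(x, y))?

0.000

Iteration 1:
  x = (-1 - (-1)·-2.500) / (5) = -0.700
  y = (9 - (3)·-0.700) / (5) = 2.220
Iteration 2:
  x = (-1 - (-1)·2.220) / (5) = 0.244
  y = (9 - (3)·-0.700) / (5) = 2.220
Residual b − A·x = (0.000, -2.832)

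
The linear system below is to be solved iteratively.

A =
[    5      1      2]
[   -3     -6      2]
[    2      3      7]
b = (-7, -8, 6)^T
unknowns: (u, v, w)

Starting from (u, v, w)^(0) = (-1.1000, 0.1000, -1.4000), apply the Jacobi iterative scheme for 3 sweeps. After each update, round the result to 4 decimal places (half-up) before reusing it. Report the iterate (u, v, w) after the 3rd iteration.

(-2.0262, 2.5660, 0.5502)

Iteration 1:
  u = (-7 - (1)·0.1000 - (2)·-1.4000) / (5) = -0.8600
  v = (-8 - (-3)·-1.1000 - (2)·-1.4000) / (-6) = 1.4167
  w = (6 - (2)·-1.1000 - (3)·0.1000) / (7) = 1.1286
Iteration 2:
  u = (-7 - (1)·1.4167 - (2)·1.1286) / (5) = -2.1348
  v = (-8 - (-3)·-0.8600 - (2)·1.1286) / (-6) = 2.1395
  w = (6 - (2)·-0.8600 - (3)·1.4167) / (7) = 0.4957
Iteration 3:
  u = (-7 - (1)·2.1395 - (2)·0.4957) / (5) = -2.0262
  v = (-8 - (-3)·-2.1348 - (2)·0.4957) / (-6) = 2.5660
  w = (6 - (2)·-2.1348 - (3)·2.1395) / (7) = 0.5502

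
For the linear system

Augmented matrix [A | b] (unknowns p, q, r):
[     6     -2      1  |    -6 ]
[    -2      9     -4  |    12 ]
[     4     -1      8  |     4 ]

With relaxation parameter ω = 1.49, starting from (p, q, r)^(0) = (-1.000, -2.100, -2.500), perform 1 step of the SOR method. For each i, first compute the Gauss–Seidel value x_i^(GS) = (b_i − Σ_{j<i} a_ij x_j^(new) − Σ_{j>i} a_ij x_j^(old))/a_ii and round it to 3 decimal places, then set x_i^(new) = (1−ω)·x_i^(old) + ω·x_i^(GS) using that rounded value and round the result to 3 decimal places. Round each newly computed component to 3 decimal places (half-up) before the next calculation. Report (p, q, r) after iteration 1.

Iteration 1:
  p: GS value = (-6 - (-2)·-2.100 - (1)·-2.500) / (6) = -1.283;  p ← (1−ω)·-1.000 + ω·-1.283 = -1.422
  q: GS value = (12 - (-2)·-1.422 - (-4)·-2.500) / (9) = -0.094;  q ← (1−ω)·-2.100 + ω·-0.094 = 0.889
  r: GS value = (4 - (4)·-1.422 - (-1)·0.889) / (8) = 1.322;  r ← (1−ω)·-2.500 + ω·1.322 = 3.195

(-1.422, 0.889, 3.195)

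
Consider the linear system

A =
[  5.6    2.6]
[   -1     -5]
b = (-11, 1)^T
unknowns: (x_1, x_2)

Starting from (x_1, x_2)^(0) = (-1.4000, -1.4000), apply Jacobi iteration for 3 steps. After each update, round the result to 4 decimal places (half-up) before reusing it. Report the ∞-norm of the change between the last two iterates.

Iteration 1:
  x_1 = (-11 - (2.6)·-1.4000) / (5.6) = -1.3143
  x_2 = (1 - (-1)·-1.4000) / (-5) = 0.0800
Iteration 2:
  x_1 = (-11 - (2.6)·0.0800) / (5.6) = -2.0014
  x_2 = (1 - (-1)·-1.3143) / (-5) = 0.0629
Iteration 3:
  x_1 = (-11 - (2.6)·0.0629) / (5.6) = -1.9935
  x_2 = (1 - (-1)·-2.0014) / (-5) = 0.2003
Change: (0.0079, 0.1374) → max |·| = 0.1374

0.1374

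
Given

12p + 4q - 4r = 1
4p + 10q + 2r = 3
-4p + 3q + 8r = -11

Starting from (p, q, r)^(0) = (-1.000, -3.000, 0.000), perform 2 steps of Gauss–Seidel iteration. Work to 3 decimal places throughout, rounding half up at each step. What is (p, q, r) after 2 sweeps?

Iteration 1:
  p = (1 - (4)·-3.000 - (-4)·0.000) / (12) = 1.083
  q = (3 - (4)·1.083 - (2)·0.000) / (10) = -0.133
  r = (-11 - (-4)·1.083 - (3)·-0.133) / (8) = -0.784
Iteration 2:
  p = (1 - (4)·-0.133 - (-4)·-0.784) / (12) = -0.134
  q = (3 - (4)·-0.134 - (2)·-0.784) / (10) = 0.510
  r = (-11 - (-4)·-0.134 - (3)·0.510) / (8) = -1.633

(-0.134, 0.510, -1.633)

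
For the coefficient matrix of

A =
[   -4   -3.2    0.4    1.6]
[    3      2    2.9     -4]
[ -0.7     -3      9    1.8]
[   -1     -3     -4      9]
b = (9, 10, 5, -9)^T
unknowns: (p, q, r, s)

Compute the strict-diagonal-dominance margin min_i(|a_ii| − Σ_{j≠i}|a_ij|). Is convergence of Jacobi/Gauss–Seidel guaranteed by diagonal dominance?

-7.9

row 1: |-4| − (3.2+0.4+1.6) = -1.2
row 2: |2| − (3+2.9+4) = -7.9
row 3: |9| − (0.7+3+1.8) = 3.5
row 4: |9| − (1+3+4) = 1
minimum over rows = -7.9 → not strictly diagonally dominant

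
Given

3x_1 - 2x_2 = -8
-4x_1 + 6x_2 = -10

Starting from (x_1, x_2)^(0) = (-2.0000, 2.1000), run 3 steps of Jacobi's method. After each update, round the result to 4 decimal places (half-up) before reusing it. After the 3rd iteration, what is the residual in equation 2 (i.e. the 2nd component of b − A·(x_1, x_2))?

1.3040

Iteration 1:
  x_1 = (-8 - (-2)·2.1000) / (3) = -1.2667
  x_2 = (-10 - (-4)·-2.0000) / (6) = -3.0000
Iteration 2:
  x_1 = (-8 - (-2)·-3.0000) / (3) = -4.6667
  x_2 = (-10 - (-4)·-1.2667) / (6) = -2.5111
Iteration 3:
  x_1 = (-8 - (-2)·-2.5111) / (3) = -4.3407
  x_2 = (-10 - (-4)·-4.6667) / (6) = -4.7778
Residual b − A·x = (-4.5335, 1.3040)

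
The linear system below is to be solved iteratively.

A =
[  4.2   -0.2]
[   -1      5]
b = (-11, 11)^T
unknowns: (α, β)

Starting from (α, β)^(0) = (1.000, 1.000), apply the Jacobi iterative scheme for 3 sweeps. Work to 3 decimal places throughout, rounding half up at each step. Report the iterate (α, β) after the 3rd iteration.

(-2.539, 1.699)

Iteration 1:
  α = (-11 - (-0.2)·1.000) / (4.2) = -2.571
  β = (11 - (-1)·1.000) / (5) = 2.400
Iteration 2:
  α = (-11 - (-0.2)·2.400) / (4.2) = -2.505
  β = (11 - (-1)·-2.571) / (5) = 1.686
Iteration 3:
  α = (-11 - (-0.2)·1.686) / (4.2) = -2.539
  β = (11 - (-1)·-2.505) / (5) = 1.699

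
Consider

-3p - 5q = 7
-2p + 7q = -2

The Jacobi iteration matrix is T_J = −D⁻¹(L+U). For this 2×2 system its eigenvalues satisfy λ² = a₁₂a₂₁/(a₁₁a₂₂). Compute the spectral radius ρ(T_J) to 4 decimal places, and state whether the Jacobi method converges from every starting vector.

a₁₂a₂₁/(a₁₁a₂₂) = (-5)·(-2) / ((-3)·(7)) = -0.476190
ρ = √|-0.476190| = √0.476190 = 0.6901
ρ < 1, so Jacobi converges

0.6901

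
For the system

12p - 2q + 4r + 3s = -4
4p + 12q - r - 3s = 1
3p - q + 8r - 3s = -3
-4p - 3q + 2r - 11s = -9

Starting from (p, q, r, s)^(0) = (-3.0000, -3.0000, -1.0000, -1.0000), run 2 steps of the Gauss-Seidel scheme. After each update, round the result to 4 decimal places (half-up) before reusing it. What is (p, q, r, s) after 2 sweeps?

(-0.3433, 0.3492, 0.1092, 0.8676)

Iteration 1:
  p = (-4 - (-2)·-3.0000 - (4)·-1.0000 - (3)·-1.0000) / (12) = -0.2500
  q = (1 - (4)·-0.2500 - (-1)·-1.0000 - (-3)·-1.0000) / (12) = -0.1667
  r = (-3 - (3)·-0.2500 - (-1)·-0.1667 - (-3)·-1.0000) / (8) = -0.6771
  s = (-9 - (-4)·-0.2500 - (-3)·-0.1667 - (2)·-0.6771) / (-11) = 0.8314
Iteration 2:
  p = (-4 - (-2)·-0.1667 - (4)·-0.6771 - (3)·0.8314) / (12) = -0.3433
  q = (1 - (4)·-0.3433 - (-1)·-0.6771 - (-3)·0.8314) / (12) = 0.3492
  r = (-3 - (3)·-0.3433 - (-1)·0.3492 - (-3)·0.8314) / (8) = 0.1092
  s = (-9 - (-4)·-0.3433 - (-3)·0.3492 - (2)·0.1092) / (-11) = 0.8676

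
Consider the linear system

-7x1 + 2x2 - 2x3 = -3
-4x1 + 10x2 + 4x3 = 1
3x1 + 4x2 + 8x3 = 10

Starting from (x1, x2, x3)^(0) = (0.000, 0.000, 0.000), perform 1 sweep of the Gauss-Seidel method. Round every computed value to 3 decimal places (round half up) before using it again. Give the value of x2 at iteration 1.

Iteration 1:
  x1 = (-3 - (2)·0.000 - (-2)·0.000) / (-7) = 0.429
  x2 = (1 - (-4)·0.429 - (4)·0.000) / (10) = 0.272
  x3 = (10 - (3)·0.429 - (4)·0.272) / (8) = 0.953

0.272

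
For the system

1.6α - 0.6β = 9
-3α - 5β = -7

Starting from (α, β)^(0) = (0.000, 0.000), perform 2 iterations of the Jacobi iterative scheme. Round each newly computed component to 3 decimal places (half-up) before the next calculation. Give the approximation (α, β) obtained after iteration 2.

(6.150, -1.975)

Iteration 1:
  α = (9 - (-0.6)·0.000) / (1.6) = 5.625
  β = (-7 - (-3)·0.000) / (-5) = 1.400
Iteration 2:
  α = (9 - (-0.6)·1.400) / (1.6) = 6.150
  β = (-7 - (-3)·5.625) / (-5) = -1.975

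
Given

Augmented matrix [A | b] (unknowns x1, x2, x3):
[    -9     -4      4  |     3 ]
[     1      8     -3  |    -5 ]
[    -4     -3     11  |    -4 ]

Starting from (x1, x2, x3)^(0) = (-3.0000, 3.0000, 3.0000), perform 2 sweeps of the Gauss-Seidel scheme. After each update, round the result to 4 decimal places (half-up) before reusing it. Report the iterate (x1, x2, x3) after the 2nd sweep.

Iteration 1:
  x1 = (3 - (-4)·3.0000 - (4)·3.0000) / (-9) = -0.3333
  x2 = (-5 - (1)·-0.3333 - (-3)·3.0000) / (8) = 0.5417
  x3 = (-4 - (-4)·-0.3333 - (-3)·0.5417) / (11) = -0.3371
Iteration 2:
  x1 = (3 - (-4)·0.5417 - (4)·-0.3371) / (-9) = -0.7239
  x2 = (-5 - (1)·-0.7239 - (-3)·-0.3371) / (8) = -0.6609
  x3 = (-4 - (-4)·-0.7239 - (-3)·-0.6609) / (11) = -0.8071

(-0.7239, -0.6609, -0.8071)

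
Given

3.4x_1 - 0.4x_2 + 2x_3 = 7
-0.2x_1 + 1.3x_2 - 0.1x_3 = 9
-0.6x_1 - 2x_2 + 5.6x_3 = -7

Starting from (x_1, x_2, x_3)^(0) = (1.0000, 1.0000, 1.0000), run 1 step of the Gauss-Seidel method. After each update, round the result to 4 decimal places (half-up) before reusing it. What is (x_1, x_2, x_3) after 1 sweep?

(1.5882, 7.2443, 1.5074)

Iteration 1:
  x_1 = (7 - (-0.4)·1.0000 - (2)·1.0000) / (3.4) = 1.5882
  x_2 = (9 - (-0.2)·1.5882 - (-0.1)·1.0000) / (1.3) = 7.2443
  x_3 = (-7 - (-0.6)·1.5882 - (-2)·7.2443) / (5.6) = 1.5074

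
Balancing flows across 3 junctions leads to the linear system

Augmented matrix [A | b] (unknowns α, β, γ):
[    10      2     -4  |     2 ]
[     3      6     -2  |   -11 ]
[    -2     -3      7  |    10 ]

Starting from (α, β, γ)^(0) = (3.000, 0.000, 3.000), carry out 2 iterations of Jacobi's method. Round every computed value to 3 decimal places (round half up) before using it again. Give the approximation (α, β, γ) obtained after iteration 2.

Iteration 1:
  α = (2 - (2)·0.000 - (-4)·3.000) / (10) = 1.400
  β = (-11 - (3)·3.000 - (-2)·3.000) / (6) = -2.333
  γ = (10 - (-2)·3.000 - (-3)·0.000) / (7) = 2.286
Iteration 2:
  α = (2 - (2)·-2.333 - (-4)·2.286) / (10) = 1.581
  β = (-11 - (3)·1.400 - (-2)·2.286) / (6) = -1.771
  γ = (10 - (-2)·1.400 - (-3)·-2.333) / (7) = 0.829

(1.581, -1.771, 0.829)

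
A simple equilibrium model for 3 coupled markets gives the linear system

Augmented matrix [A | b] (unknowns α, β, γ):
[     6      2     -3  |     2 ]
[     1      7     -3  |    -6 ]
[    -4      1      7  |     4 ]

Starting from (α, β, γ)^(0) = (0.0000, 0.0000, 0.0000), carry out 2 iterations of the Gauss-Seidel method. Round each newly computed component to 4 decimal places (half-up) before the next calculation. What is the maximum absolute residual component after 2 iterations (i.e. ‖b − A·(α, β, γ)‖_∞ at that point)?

Iteration 1:
  α = (2 - (2)·0.0000 - (-3)·0.0000) / (6) = 0.3333
  β = (-6 - (1)·0.3333 - (-3)·0.0000) / (7) = -0.9048
  γ = (4 - (-4)·0.3333 - (1)·-0.9048) / (7) = 0.8911
Iteration 2:
  α = (2 - (2)·-0.9048 - (-3)·0.8911) / (6) = 1.0805
  β = (-6 - (1)·1.0805 - (-3)·0.8911) / (7) = -0.6296
  γ = (4 - (-4)·1.0805 - (1)·-0.6296) / (7) = 1.2788
Residual b − A·x = (0.6126, 1.1631, 0.0000); ∞-norm = 1.1631

1.1631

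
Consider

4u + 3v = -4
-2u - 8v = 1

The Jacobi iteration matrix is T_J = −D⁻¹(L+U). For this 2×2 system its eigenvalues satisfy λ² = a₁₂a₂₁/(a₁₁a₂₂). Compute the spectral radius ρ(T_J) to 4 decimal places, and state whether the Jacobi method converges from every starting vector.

a₁₂a₂₁/(a₁₁a₂₂) = (3)·(-2) / ((4)·(-8)) = 0.187500
ρ = √|0.187500| = √0.187500 = 0.4330
ρ < 1, so Jacobi converges

0.4330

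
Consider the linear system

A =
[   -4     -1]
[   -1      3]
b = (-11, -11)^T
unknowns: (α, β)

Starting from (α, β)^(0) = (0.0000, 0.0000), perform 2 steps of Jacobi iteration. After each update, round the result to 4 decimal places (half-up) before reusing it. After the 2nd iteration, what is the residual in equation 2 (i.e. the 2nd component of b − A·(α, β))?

Iteration 1:
  α = (-11 - (-1)·0.0000) / (-4) = 2.7500
  β = (-11 - (-1)·0.0000) / (3) = -3.6667
Iteration 2:
  α = (-11 - (-1)·-3.6667) / (-4) = 3.6667
  β = (-11 - (-1)·2.7500) / (3) = -2.7500
Residual b − A·x = (0.9168, 0.9167)

0.9167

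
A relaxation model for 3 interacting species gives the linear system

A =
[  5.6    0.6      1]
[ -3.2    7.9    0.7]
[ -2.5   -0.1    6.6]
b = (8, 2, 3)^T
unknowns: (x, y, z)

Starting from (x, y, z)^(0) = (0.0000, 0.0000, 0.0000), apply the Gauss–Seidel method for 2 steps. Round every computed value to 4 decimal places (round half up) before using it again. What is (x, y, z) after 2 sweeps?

(1.1594, 0.6335, 0.9033)

Iteration 1:
  x = (8 - (0.6)·0.0000 - (1)·0.0000) / (5.6) = 1.4286
  y = (2 - (-3.2)·1.4286 - (0.7)·0.0000) / (7.9) = 0.8318
  z = (3 - (-2.5)·1.4286 - (-0.1)·0.8318) / (6.6) = 1.0083
Iteration 2:
  x = (8 - (0.6)·0.8318 - (1)·1.0083) / (5.6) = 1.1594
  y = (2 - (-3.2)·1.1594 - (0.7)·1.0083) / (7.9) = 0.6335
  z = (3 - (-2.5)·1.1594 - (-0.1)·0.6335) / (6.6) = 0.9033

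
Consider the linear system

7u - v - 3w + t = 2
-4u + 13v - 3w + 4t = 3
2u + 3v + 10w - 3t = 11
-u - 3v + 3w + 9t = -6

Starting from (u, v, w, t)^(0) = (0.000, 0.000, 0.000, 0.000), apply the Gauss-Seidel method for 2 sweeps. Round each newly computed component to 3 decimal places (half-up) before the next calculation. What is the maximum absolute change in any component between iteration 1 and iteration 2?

Iteration 1:
  u = (2 - (-1)·0.000 - (-3)·0.000 - (1)·0.000) / (7) = 0.286
  v = (3 - (-4)·0.286 - (-3)·0.000 - (4)·0.000) / (13) = 0.319
  w = (11 - (2)·0.286 - (3)·0.319 - (-3)·0.000) / (10) = 0.947
  t = (-6 - (-1)·0.286 - (-3)·0.319 - (3)·0.947) / (9) = -0.844
Iteration 2:
  u = (2 - (-1)·0.319 - (-3)·0.947 - (1)·-0.844) / (7) = 0.858
  v = (3 - (-4)·0.858 - (-3)·0.947 - (4)·-0.844) / (13) = 0.973
  w = (11 - (2)·0.858 - (3)·0.973 - (-3)·-0.844) / (10) = 0.383
  t = (-6 - (-1)·0.858 - (-3)·0.973 - (3)·0.383) / (9) = -0.375
Change: (0.572, 0.654, -0.564, 0.469) → max |·| = 0.654

0.654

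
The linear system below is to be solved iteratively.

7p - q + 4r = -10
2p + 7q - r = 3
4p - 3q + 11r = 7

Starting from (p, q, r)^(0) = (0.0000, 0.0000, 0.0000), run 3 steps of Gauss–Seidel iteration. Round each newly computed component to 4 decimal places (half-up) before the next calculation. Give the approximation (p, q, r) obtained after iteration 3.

Iteration 1:
  p = (-10 - (-1)·0.0000 - (4)·0.0000) / (7) = -1.4286
  q = (3 - (2)·-1.4286 - (-1)·0.0000) / (7) = 0.8367
  r = (7 - (4)·-1.4286 - (-3)·0.8367) / (11) = 1.3840
Iteration 2:
  p = (-10 - (-1)·0.8367 - (4)·1.3840) / (7) = -2.0999
  q = (3 - (2)·-2.0999 - (-1)·1.3840) / (7) = 1.2263
  r = (7 - (4)·-2.0999 - (-3)·1.2263) / (11) = 1.7344
Iteration 3:
  p = (-10 - (-1)·1.2263 - (4)·1.7344) / (7) = -2.2445
  q = (3 - (2)·-2.2445 - (-1)·1.7344) / (7) = 1.3176
  r = (7 - (4)·-2.2445 - (-3)·1.3176) / (11) = 1.8119

(-2.2445, 1.3176, 1.8119)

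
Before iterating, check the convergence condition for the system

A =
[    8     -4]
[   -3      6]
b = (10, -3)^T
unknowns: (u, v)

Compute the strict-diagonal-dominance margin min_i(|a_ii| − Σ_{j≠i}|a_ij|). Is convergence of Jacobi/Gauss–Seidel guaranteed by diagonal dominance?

row 1: |8| − (4) = 4
row 2: |6| − (3) = 3
minimum over rows = 3 → strictly diagonally dominant (convergence guaranteed)

3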